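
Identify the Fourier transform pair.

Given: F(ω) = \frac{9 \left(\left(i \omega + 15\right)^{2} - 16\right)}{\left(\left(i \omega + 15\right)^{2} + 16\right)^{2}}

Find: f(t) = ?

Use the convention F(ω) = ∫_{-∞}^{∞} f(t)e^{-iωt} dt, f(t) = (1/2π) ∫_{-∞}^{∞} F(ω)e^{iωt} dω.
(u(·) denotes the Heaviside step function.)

f(t) = 9 t e^{- 15 t} \cos{\left(4 t \right)} u\left(t\right)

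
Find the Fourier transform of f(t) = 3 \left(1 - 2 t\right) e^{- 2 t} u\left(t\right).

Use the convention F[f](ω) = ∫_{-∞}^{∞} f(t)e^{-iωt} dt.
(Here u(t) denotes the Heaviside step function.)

F(ω) = \frac{3 i \omega}{- \omega^{2} + 4 i \omega + 4}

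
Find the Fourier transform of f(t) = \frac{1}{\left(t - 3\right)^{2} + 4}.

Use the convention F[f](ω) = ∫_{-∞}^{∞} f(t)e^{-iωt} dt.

F(ω) = \frac{\pi e^{- 3 i \omega - 2 \left|{\omega}\right|}}{2}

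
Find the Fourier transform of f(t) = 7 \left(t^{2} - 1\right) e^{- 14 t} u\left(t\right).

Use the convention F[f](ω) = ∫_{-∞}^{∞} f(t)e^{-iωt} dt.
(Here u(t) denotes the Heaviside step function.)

F(ω) = \frac{7 \left(2 i \omega - \left(i \omega + 14\right)^{3} + 28\right)}{\left(i \omega + 14\right)^{4}}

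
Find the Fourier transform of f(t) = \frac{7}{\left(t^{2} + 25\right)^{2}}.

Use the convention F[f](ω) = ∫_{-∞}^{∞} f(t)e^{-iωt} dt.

F(ω) = \frac{7 \pi \left(5 \left|{\omega}\right| + 1\right) e^{- 5 \left|{\omega}\right|}}{250}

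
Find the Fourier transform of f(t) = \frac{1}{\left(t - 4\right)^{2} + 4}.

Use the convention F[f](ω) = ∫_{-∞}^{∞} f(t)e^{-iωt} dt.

F(ω) = \frac{\pi e^{- 4 i \omega - 2 \left|{\omega}\right|}}{2}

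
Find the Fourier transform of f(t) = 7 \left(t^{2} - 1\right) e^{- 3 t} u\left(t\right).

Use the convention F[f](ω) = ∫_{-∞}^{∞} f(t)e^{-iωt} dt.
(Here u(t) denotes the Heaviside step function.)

F(ω) = \frac{7 \left(2 i \omega - \left(i \omega + 3\right)^{3} + 6\right)}{\left(i \omega + 3\right)^{4}}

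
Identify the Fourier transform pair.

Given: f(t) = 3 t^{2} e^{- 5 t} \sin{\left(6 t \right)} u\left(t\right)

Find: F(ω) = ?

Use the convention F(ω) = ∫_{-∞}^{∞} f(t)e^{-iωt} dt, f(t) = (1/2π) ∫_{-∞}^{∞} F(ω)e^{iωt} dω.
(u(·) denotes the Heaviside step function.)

F(ω) = \frac{108 \left(\left(i \omega + 5\right)^{2} - 12\right)}{\left(\left(i \omega + 5\right)^{2} + 36\right)^{3}}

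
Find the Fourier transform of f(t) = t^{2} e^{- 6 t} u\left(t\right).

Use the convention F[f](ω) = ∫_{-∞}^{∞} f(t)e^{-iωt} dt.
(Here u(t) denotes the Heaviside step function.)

F(ω) = \frac{2}{\left(i \omega + 6\right)^{3}}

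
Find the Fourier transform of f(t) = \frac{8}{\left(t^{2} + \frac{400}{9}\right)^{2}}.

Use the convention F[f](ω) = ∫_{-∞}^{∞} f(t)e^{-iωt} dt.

F(ω) = \frac{9 \pi \left(20 \left|{\omega}\right| + 3\right) e^{- \frac{20 \left|{\omega}\right|}{3}}}{2000}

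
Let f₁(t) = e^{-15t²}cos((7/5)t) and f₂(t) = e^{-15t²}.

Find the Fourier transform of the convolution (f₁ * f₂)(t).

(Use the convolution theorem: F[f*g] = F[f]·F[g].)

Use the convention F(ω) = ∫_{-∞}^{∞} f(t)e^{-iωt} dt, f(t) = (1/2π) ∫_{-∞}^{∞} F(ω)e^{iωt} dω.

F[f₁*f₂](ω) = \frac{\pi \left(e^{\frac{7 \omega}{75}} + 1\right) e^{- \frac{\omega^{2}}{30} - \frac{7 \omega}{150} - \frac{49}{1500}}}{30}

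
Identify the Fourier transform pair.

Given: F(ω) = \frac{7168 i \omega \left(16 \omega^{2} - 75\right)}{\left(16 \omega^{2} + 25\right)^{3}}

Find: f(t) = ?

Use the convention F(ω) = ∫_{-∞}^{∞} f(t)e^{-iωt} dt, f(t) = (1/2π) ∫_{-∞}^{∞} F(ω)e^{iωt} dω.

f(t) = 7 t e^{- \frac{5 \left|{t}\right|}{4}} \left|{t}\right|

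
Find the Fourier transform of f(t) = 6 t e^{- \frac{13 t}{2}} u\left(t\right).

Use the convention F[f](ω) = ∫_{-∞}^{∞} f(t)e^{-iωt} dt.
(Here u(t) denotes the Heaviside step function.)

F(ω) = \frac{24}{\left(2 i \omega + 13\right)^{2}}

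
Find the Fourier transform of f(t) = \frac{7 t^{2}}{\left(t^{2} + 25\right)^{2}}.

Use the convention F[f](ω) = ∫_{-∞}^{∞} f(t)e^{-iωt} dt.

F(ω) = \frac{7 \pi \left(1 - 5 \left|{\omega}\right|\right) e^{- 5 \left|{\omega}\right|}}{10}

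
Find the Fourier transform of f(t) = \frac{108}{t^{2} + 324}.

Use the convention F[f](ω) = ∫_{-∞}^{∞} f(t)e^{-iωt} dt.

F(ω) = 6 \pi e^{- 18 \left|{\omega}\right|}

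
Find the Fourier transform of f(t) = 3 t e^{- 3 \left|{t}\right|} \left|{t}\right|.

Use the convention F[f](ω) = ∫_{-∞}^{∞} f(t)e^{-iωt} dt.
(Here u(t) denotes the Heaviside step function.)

F(ω) = \frac{12 i \omega \left(\omega^{2} - 27\right)}{\left(\omega^{2} + 9\right)^{3}}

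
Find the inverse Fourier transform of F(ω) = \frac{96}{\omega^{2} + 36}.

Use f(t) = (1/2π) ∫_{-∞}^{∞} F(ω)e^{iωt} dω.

f(t) = 8 e^{- 6 \left|{t}\right|}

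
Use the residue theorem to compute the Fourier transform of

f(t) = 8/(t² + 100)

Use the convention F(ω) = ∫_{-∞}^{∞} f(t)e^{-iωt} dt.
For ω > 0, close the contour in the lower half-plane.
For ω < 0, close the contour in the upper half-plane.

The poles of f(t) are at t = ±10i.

Let g(z) = f(z)e^{-iωz}; for large |z| the factor e^{-iωz} decays in the lower half-plane when ω > 0 and in the upper half-plane when ω < 0.

Case ω > 0 (lower half-plane, clockwise contour ⇒ F(ω) = -2πi·ΣRes):
  Res_{z = - 10 i} g(z) = \frac{2 i e^{- 10 \omega}}{5}
  F(ω) = -2πi·ΣRes = \frac{4 \pi e^{- 10 \omega}}{5}

Case ω < 0 (upper half-plane, counterclockwise contour ⇒ F(ω) = +2πi·ΣRes):
  Res_{z = 10 i} g(z) = - \frac{2 i e^{10 \omega}}{5}
  F(ω) = 2πi·ΣRes = \frac{4 \pi e^{10 \omega}}{5}

Both cases combine into a single formula in |ω|:

F(ω) = \frac{4 \pi e^{- 10 \left|{\omega}\right|}}{5}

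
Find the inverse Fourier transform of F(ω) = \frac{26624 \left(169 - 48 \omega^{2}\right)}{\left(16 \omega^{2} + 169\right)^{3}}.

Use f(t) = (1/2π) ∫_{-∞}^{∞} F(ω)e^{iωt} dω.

f(t) = 8 t^{2} e^{- \frac{13 \left|{t}\right|}{4}}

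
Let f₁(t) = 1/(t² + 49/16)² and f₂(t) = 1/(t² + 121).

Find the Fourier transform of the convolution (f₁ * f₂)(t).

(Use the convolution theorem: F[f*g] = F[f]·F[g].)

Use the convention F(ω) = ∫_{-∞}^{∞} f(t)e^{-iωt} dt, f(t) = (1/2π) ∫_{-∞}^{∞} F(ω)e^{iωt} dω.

F[f₁*f₂](ω) = \frac{8 \pi^{2} \left(7 \left|{\omega}\right| + 4\right) e^{- \frac{51 \left|{\omega}\right|}{4}}}{3773}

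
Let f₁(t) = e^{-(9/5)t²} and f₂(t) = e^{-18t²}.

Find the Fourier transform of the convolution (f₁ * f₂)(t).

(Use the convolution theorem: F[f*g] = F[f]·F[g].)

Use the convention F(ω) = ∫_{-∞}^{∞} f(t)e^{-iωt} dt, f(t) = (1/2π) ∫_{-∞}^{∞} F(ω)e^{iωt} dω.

F[f₁*f₂](ω) = \frac{\sqrt{10} \pi e^{- \frac{11 \omega^{2}}{72}}}{18}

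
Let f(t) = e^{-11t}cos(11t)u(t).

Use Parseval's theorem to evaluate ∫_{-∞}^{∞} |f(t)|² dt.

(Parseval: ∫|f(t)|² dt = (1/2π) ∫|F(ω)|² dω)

∫|f(t)|² dt = \frac{3}{88}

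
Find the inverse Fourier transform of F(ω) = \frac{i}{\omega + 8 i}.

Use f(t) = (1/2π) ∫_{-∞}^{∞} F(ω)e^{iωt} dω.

f(t) = e^{8 t} u\left(- t\right)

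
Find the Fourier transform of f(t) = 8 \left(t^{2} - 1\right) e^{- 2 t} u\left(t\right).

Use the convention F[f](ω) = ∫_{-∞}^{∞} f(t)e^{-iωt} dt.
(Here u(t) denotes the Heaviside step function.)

F(ω) = \frac{8 \left(2 i \omega - \left(i \omega + 2\right)^{3} + 4\right)}{\left(i \omega + 2\right)^{4}}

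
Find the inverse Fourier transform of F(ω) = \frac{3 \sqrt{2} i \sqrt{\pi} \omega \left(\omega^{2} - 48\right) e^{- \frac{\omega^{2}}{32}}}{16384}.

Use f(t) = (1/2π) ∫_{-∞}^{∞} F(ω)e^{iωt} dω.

f(t) = 3 t^{3} e^{- 8 t^{2}}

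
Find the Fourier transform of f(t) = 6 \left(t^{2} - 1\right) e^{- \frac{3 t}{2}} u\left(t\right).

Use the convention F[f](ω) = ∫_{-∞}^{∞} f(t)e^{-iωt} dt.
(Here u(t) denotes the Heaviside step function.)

F(ω) = \frac{12 \left(16 i \omega - \left(2 i \omega + 3\right)^{3} + 24\right)}{\left(2 i \omega + 3\right)^{4}}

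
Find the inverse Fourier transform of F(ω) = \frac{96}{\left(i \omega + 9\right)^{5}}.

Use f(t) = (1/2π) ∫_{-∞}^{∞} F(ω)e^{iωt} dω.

f(t) = 4 t^{4} e^{- 9 t} u\left(t\right)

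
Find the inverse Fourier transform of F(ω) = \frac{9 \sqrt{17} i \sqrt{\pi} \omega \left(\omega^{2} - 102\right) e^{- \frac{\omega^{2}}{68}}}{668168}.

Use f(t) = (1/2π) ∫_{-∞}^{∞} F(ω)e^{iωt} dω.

f(t) = 9 t^{3} e^{- 17 t^{2}}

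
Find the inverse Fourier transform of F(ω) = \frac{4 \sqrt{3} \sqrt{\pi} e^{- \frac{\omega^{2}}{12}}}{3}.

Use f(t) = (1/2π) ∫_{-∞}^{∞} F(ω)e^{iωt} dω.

f(t) = 4 e^{- 3 t^{2}}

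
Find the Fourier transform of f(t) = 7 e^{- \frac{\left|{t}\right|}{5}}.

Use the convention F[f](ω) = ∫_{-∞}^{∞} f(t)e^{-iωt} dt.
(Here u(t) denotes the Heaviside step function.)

F(ω) = \frac{70}{25 \omega^{2} + 1}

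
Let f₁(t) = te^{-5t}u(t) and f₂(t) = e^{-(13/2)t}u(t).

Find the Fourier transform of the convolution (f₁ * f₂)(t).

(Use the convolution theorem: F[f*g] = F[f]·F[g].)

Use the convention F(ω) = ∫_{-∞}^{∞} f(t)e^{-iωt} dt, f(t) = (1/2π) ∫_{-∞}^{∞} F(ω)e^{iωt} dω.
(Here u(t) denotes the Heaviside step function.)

F[f₁*f₂](ω) = \frac{2}{\left(i \omega + 5\right)^{2} \left(2 i \omega + 13\right)}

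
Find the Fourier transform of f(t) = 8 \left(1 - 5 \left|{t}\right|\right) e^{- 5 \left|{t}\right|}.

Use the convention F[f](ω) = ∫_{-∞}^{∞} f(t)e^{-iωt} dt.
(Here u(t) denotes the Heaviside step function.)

F(ω) = \frac{160 \omega^{2}}{\left(\omega^{2} + 25\right)^{2}}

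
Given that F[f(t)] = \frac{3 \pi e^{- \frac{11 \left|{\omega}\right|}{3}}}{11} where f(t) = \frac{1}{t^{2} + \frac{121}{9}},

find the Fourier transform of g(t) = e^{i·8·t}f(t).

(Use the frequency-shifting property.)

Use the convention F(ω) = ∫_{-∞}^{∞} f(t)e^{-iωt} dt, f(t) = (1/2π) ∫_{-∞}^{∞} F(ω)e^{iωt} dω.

F[g](ω) = \frac{3 \pi e^{- \frac{11 \left|{\omega - 8}\right|}{3}}}{11}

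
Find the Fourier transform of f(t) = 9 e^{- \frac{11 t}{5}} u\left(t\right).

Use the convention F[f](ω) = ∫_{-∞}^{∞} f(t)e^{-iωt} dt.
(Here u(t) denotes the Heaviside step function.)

F(ω) = \frac{45}{5 i \omega + 11}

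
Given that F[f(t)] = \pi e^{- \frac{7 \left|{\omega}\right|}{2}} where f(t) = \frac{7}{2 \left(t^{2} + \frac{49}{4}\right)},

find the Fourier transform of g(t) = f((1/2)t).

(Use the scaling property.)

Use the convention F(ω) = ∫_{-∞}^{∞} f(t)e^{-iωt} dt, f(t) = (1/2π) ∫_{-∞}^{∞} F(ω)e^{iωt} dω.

F[g](ω) = 2 \pi e^{- 7 \left|{\omega}\right|}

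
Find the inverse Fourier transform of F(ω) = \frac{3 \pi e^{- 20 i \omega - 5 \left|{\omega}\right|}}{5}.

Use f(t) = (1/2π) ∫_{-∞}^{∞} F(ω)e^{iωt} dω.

f(t) = \frac{3}{\left(t - 20\right)^{2} + 25}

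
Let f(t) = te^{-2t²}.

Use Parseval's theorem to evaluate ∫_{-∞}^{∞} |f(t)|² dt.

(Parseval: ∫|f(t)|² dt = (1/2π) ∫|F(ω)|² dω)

∫|f(t)|² dt = \frac{\sqrt{\pi}}{16}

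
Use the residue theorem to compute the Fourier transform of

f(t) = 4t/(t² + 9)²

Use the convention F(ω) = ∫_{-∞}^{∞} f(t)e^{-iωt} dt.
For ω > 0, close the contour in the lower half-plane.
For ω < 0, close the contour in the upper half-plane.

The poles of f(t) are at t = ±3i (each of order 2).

Let g(z) = f(z)e^{-iωz}; for large |z| the factor e^{-iωz} decays in the lower half-plane when ω > 0 and in the upper half-plane when ω < 0.

Case ω > 0 (lower half-plane, clockwise contour ⇒ F(ω) = -2πi·ΣRes):
  Res_{z = - 3 i} g(z) = \frac{\omega e^{- 3 \omega}}{3} (pole of order 2)
  F(ω) = -2πi·ΣRes = - \frac{2 i \pi \omega e^{- 3 \omega}}{3}

Case ω < 0 (upper half-plane, counterclockwise contour ⇒ F(ω) = +2πi·ΣRes):
  Res_{z = 3 i} g(z) = - \frac{\omega e^{3 \omega}}{3} (pole of order 2)
  F(ω) = 2πi·ΣRes = - \frac{2 i \pi \omega e^{3 \omega}}{3}

Both cases combine into a single formula in |ω|:

F(ω) = - \frac{2 i \pi \omega e^{- 3 \left|{\omega}\right|}}{3}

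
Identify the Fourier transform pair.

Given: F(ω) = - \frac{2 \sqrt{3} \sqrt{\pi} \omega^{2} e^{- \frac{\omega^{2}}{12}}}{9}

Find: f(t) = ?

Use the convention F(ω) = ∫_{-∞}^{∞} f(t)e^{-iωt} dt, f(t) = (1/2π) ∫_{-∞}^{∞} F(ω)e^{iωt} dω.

f(t) = 2 \left(12 t^{2} - 2\right) e^{- 3 t^{2}}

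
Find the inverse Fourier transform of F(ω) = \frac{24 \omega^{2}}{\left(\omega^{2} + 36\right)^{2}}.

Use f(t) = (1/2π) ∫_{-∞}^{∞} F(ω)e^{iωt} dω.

f(t) = \left(1 - 6 \left|{t}\right|\right) e^{- 6 \left|{t}\right|}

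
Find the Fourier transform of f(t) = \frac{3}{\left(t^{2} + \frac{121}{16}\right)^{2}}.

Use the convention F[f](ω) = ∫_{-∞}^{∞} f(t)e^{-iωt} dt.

F(ω) = \frac{24 \pi \left(11 \left|{\omega}\right| + 4\right) e^{- \frac{11 \left|{\omega}\right|}{4}}}{1331}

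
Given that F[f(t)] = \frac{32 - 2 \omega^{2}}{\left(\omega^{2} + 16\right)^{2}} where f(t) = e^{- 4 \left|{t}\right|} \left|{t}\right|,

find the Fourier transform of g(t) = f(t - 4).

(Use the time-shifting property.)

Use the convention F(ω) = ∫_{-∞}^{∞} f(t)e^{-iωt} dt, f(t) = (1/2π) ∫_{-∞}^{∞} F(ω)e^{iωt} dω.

F[g](ω) = \frac{2 \left(16 - \omega^{2}\right) e^{- 4 i \omega}}{\left(\omega^{2} + 16\right)^{2}}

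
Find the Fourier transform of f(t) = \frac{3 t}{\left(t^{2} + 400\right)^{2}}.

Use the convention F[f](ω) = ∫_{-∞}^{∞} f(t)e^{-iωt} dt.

F(ω) = - \frac{3 i \pi \omega e^{- 20 \left|{\omega}\right|}}{40}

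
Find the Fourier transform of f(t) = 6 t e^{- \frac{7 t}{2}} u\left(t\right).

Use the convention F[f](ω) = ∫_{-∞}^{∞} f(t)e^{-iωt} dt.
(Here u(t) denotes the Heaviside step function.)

F(ω) = \frac{24}{\left(2 i \omega + 7\right)^{2}}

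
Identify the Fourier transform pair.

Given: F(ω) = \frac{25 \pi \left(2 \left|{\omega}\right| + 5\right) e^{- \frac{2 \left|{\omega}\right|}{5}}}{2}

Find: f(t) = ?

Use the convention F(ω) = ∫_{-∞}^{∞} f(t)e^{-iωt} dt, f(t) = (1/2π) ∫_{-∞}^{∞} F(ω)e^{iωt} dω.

f(t) = \frac{8}{\left(t^{2} + \frac{4}{25}\right)^{2}}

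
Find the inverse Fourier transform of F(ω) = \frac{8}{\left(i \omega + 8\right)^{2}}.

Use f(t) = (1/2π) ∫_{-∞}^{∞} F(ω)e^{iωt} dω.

f(t) = 8 t e^{- 8 t} u\left(t\right)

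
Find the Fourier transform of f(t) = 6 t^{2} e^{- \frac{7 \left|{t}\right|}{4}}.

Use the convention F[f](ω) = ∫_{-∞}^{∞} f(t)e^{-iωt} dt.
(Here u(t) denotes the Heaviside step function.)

F(ω) = \frac{10752 \left(49 - 48 \omega^{2}\right)}{\left(16 \omega^{2} + 49\right)^{3}}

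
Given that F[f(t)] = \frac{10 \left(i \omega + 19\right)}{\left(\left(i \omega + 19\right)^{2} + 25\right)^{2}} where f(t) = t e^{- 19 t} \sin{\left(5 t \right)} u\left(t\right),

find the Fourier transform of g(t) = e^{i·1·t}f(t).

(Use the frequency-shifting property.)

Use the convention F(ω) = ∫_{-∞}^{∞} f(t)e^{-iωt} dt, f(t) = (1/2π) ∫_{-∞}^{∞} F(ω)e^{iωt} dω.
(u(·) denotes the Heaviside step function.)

F[g](ω) = \frac{10 \left(i \left(\omega - 1\right) + 19\right)}{\left(\left(i \left(\omega - 1\right) + 19\right)^{2} + 25\right)^{2}}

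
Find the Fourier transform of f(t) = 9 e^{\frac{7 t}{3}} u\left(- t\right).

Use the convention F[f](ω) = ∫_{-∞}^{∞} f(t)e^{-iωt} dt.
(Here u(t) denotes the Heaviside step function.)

F(ω) = - \frac{27}{3 i \omega - 7}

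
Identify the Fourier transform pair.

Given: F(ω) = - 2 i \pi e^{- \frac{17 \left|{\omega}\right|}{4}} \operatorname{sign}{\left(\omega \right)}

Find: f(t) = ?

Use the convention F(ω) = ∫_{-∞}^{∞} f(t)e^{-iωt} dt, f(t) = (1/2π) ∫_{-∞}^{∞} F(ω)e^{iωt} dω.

f(t) = \frac{2 t}{t^{2} + \frac{289}{16}}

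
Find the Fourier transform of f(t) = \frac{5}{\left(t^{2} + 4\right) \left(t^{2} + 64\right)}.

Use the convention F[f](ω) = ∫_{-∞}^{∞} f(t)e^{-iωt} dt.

F(ω) = \frac{\pi \left(4 e^{6 \left|{\omega}\right|} - 1\right) e^{- 8 \left|{\omega}\right|}}{96}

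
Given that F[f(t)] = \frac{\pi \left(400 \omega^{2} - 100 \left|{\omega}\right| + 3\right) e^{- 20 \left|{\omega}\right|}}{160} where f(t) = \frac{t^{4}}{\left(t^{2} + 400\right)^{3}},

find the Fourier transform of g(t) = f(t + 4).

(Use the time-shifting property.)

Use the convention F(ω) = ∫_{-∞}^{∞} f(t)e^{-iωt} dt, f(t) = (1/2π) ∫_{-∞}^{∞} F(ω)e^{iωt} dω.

F[g](ω) = \frac{\pi \left(400 \omega^{2} - 100 \left|{\omega}\right| + 3\right) e^{4 i \omega - 20 \left|{\omega}\right|}}{160}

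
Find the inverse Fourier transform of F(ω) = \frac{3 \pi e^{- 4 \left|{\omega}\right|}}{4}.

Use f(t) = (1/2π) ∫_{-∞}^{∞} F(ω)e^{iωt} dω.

f(t) = \frac{3}{t^{2} + 16}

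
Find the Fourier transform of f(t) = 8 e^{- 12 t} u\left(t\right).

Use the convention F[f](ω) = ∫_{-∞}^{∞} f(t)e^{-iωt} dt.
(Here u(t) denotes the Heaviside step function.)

F(ω) = \frac{8}{i \omega + 12}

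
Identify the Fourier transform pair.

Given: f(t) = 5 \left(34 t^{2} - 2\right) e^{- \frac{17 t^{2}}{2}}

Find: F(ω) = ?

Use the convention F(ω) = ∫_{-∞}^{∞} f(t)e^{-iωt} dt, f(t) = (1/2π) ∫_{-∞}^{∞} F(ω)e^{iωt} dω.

F(ω) = - \frac{10 \sqrt{34} \sqrt{\pi} \omega^{2} e^{- \frac{\omega^{2}}{34}}}{289}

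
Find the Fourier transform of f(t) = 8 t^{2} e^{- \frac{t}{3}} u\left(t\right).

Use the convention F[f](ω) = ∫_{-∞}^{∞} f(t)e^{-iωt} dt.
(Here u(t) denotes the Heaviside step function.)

F(ω) = \frac{432}{\left(3 i \omega + 1\right)^{3}}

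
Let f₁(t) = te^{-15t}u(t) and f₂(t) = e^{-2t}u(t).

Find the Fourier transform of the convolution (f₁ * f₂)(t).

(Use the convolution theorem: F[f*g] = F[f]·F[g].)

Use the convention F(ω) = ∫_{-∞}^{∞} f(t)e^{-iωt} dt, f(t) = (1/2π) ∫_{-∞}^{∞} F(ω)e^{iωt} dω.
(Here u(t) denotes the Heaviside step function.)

F[f₁*f₂](ω) = \frac{1}{\left(i \omega + 2\right) \left(i \omega + 15\right)^{2}}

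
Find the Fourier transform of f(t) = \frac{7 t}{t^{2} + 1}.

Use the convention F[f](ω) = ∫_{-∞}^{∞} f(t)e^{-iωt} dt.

F(ω) = - 7 i \pi e^{- \left|{\omega}\right|} \operatorname{sign}{\left(\omega \right)}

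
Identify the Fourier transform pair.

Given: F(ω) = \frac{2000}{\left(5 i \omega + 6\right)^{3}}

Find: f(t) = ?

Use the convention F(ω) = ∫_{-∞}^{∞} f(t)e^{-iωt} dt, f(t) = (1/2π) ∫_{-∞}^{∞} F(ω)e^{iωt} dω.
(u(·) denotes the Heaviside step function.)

f(t) = 8 t^{2} e^{- \frac{6 t}{5}} u\left(t\right)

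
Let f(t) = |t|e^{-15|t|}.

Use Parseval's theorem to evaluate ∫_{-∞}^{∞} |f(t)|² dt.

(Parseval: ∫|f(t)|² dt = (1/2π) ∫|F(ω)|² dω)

∫|f(t)|² dt = \frac{1}{6750}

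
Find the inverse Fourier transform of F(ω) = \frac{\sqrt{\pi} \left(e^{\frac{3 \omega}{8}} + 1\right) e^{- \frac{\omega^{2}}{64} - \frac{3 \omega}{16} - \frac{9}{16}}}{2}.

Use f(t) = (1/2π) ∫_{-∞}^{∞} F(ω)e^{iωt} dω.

f(t) = 4 e^{- 16 t^{2}} \cos{\left(6 t \right)}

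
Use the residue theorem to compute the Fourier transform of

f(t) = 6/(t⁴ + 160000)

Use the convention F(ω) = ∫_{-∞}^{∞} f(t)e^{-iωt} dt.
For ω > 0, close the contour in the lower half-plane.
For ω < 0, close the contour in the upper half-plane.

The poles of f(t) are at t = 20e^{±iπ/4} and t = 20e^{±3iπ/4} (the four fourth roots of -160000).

Let g(z) = f(z)e^{-iωz}; for large |z| the factor e^{-iωz} decays in the lower half-plane when ω > 0 and in the upper half-plane when ω < 0.

Case ω > 0 (lower half-plane, clockwise contour ⇒ F(ω) = -2πi·ΣRes):
  Res_{z = - 10 \sqrt{2} - 10 \sqrt{2} i} g(z) = \frac{3 \sqrt{2} i \left(1 - i\right) e^{10 \sqrt{2} \omega \left(-1 + i\right)}}{32000}
  Res_{z = 10 \sqrt{2} - 10 \sqrt{2} i} g(z) = \frac{3 \sqrt{2} i \left(1 + i\right) e^{- 10 \sqrt{2} \omega \left(1 + i\right)}}{32000}
  F(ω) = -2πi·ΣRes = \frac{3 \sqrt{2} \pi \left(1 - i\right) \left(e^{20 \sqrt{2} i \omega} + i\right) e^{- 10 \sqrt{2} \omega \left(1 + i\right)}}{16000} = \frac{3 \pi e^{- 10 \sqrt{2} \omega} \sin{\left(10 \sqrt{2} \omega + \frac{\pi}{4} \right)}}{4000}

Case ω < 0 (upper half-plane, counterclockwise contour ⇒ F(ω) = +2πi·ΣRes):
  Res_{z = 10 \sqrt{2} + 10 \sqrt{2} i} g(z) = \frac{3 \sqrt{2} i \left(-1 + i\right) e^{10 \sqrt{2} \omega \left(1 - i\right)}}{32000}
  Res_{z = - 10 \sqrt{2} + 10 \sqrt{2} i} g(z) = \frac{3 \sqrt{2} \left(1 - i\right) e^{10 \sqrt{2} \omega \left(1 + i\right)}}{32000}
  F(ω) = 2πi·ΣRes = - \frac{3 \sqrt{2} i \pi \left(i \left(1 - i\right) e^{10 \sqrt{2} \omega \left(1 - i\right)} - \left(1 - i\right) e^{10 \sqrt{2} \omega \left(1 + i\right)}\right)}{16000} = \frac{3 \pi e^{10 \sqrt{2} \omega} \cos{\left(10 \sqrt{2} \omega + \frac{\pi}{4} \right)}}{4000}

Both cases combine into a single formula in |ω|:

F(ω) = \frac{3 \pi e^{- 10 \sqrt{2} \left|{\omega}\right|} \sin{\left(10 \sqrt{2} \left|{\omega}\right| + \frac{\pi}{4} \right)}}{4000}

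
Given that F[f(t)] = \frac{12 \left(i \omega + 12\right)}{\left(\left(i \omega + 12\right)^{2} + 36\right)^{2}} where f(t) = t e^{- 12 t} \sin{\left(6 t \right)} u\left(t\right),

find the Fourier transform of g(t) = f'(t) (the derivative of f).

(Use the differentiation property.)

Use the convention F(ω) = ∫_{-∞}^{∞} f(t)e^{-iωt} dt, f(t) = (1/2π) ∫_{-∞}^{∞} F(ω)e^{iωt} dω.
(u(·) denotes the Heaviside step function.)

F[g](ω) = \frac{12 i \omega \left(i \omega + 12\right)}{\left(\left(i \omega + 12\right)^{2} + 36\right)^{2}}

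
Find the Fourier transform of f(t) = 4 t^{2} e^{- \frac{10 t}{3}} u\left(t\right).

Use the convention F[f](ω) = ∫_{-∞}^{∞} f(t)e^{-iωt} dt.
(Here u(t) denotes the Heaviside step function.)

F(ω) = \frac{216}{\left(3 i \omega + 10\right)^{3}}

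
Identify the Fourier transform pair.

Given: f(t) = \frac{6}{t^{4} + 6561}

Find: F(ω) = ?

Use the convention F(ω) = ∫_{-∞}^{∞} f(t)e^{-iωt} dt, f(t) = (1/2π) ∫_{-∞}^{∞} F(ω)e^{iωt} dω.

F(ω) = \frac{2 \pi e^{- \frac{9 \sqrt{2} \left|{\omega}\right|}{2}} \sin{\left(\frac{9 \sqrt{2} \left|{\omega}\right|}{2} + \frac{\pi}{4} \right)}}{243}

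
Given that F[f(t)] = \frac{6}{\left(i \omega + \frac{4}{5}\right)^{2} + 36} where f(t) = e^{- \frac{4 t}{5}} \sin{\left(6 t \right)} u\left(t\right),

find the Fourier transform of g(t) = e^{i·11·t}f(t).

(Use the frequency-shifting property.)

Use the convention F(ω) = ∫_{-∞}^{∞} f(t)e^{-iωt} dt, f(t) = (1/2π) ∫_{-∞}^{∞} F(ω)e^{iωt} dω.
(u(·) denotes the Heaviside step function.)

F[g](ω) = \frac{150}{\left(5 i \left(\omega - 11\right) + 4\right)^{2} + 900}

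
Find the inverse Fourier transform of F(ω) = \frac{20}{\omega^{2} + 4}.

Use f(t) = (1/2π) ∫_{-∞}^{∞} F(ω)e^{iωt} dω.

f(t) = 5 e^{- 2 \left|{t}\right|}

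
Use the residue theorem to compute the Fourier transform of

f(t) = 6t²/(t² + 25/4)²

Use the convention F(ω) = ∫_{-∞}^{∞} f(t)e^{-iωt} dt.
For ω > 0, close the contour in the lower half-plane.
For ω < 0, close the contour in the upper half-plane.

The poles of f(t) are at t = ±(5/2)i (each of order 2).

Let g(z) = f(z)e^{-iωz}; for large |z| the factor e^{-iωz} decays in the lower half-plane when ω > 0 and in the upper half-plane when ω < 0.

Case ω > 0 (lower half-plane, clockwise contour ⇒ F(ω) = -2πi·ΣRes):
  Res_{z = - \frac{5 i}{2}} g(z) = \frac{3 i \left(2 - 5 \omega\right) e^{- \frac{5 \omega}{2}}}{10} (pole of order 2)
  F(ω) = -2πi·ΣRes = \frac{3 \pi \left(2 - 5 \omega\right) e^{- \frac{5 \omega}{2}}}{5}

Case ω < 0 (upper half-plane, counterclockwise contour ⇒ F(ω) = +2πi·ΣRes):
  Res_{z = \frac{5 i}{2}} g(z) = \frac{3 i \left(- 5 \omega - 2\right) e^{\frac{5 \omega}{2}}}{10} (pole of order 2)
  F(ω) = 2πi·ΣRes = \frac{3 \pi \left(5 \omega + 2\right) e^{\frac{5 \omega}{2}}}{5}

Both cases combine into a single formula in |ω|:

F(ω) = \frac{3 \pi \left(2 - 5 \left|{\omega}\right|\right) e^{- \frac{5 \left|{\omega}\right|}{2}}}{5}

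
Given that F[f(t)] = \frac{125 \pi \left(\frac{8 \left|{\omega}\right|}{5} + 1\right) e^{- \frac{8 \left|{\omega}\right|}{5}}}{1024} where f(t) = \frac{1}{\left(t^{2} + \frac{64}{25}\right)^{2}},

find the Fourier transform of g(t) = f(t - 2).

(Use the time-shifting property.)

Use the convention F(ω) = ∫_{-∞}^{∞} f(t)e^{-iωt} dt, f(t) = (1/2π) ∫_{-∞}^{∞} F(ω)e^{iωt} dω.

F[g](ω) = \frac{25 \pi \left(8 \left|{\omega}\right| + 5\right) e^{- 2 i \omega - \frac{8 \left|{\omega}\right|}{5}}}{1024}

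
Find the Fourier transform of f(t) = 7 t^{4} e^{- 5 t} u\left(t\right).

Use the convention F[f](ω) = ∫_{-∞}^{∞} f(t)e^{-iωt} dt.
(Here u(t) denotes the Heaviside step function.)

F(ω) = \frac{168}{\left(i \omega + 5\right)^{5}}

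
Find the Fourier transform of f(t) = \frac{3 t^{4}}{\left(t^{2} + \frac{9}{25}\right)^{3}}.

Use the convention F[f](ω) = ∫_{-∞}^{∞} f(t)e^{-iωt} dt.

F(ω) = \frac{3 \pi \left(3 \omega^{2} - 25 \left|{\omega}\right| + 25\right) e^{- \frac{3 \left|{\omega}\right|}{5}}}{40}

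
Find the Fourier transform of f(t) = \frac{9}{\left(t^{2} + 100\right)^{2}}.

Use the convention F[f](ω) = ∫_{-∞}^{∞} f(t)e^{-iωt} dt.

F(ω) = \frac{9 \pi \left(10 \left|{\omega}\right| + 1\right) e^{- 10 \left|{\omega}\right|}}{2000}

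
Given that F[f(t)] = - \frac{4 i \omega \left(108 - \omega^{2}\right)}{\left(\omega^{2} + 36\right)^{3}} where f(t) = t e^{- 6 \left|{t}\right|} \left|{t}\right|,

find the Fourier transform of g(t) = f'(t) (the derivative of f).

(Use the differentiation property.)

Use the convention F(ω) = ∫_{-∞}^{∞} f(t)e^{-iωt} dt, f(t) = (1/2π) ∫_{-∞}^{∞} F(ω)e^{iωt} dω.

F[g](ω) = \frac{4 \omega^{2} \left(108 - \omega^{2}\right)}{\left(\omega^{2} + 36\right)^{3}}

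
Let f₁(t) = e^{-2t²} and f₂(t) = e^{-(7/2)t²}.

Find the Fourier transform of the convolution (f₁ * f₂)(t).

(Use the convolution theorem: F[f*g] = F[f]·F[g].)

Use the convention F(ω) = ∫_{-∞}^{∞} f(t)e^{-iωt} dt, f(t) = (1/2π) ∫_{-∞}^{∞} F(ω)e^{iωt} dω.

F[f₁*f₂](ω) = \frac{\sqrt{7} \pi e^{- \frac{11 \omega^{2}}{56}}}{7}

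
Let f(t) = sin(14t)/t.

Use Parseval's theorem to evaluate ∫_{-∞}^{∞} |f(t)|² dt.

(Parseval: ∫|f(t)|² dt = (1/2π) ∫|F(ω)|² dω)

∫|f(t)|² dt = 14 \pi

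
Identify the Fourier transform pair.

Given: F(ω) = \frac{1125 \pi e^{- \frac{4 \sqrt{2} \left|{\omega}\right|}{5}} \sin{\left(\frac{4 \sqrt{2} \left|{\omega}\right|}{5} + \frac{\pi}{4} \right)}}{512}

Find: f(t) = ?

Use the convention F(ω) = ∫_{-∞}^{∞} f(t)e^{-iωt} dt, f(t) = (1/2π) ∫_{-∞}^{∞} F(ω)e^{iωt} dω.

f(t) = \frac{9}{t^{4} + \frac{4096}{625}}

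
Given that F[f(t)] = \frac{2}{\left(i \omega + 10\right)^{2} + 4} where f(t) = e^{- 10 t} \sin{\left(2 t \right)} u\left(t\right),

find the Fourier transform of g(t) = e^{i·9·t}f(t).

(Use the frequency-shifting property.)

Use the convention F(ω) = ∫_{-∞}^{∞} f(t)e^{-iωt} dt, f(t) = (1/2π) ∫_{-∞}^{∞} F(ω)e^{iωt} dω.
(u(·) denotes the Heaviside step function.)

F[g](ω) = \frac{2}{\left(i \left(\omega - 9\right) + 10\right)^{2} + 4}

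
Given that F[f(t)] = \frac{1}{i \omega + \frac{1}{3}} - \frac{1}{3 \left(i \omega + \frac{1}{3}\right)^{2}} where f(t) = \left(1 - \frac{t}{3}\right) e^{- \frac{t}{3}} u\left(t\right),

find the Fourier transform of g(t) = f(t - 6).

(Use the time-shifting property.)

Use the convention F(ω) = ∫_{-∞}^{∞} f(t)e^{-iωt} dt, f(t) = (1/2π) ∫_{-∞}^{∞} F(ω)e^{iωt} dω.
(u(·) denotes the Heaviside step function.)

F[g](ω) = \frac{9 i \omega e^{- 6 i \omega}}{- 9 \omega^{2} + 6 i \omega + 1}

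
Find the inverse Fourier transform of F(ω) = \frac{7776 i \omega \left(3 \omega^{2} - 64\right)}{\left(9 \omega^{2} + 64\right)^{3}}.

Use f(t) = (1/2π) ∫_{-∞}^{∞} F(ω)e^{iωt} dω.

f(t) = 8 t e^{- \frac{8 \left|{t}\right|}{3}} \left|{t}\right|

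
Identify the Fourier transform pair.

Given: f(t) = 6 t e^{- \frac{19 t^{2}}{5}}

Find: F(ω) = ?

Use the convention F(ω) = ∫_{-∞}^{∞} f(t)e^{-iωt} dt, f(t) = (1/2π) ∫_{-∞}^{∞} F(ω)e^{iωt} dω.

F(ω) = - \frac{15 \sqrt{95} i \sqrt{\pi} \omega e^{- \frac{5 \omega^{2}}{76}}}{361}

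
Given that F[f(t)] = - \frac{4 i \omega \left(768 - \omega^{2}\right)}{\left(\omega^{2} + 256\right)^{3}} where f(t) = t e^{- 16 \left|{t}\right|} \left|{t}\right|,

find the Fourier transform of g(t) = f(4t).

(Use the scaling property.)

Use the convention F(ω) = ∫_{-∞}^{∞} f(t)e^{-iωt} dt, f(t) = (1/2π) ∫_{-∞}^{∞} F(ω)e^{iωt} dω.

F[g](ω) = \frac{64 i \omega \left(\omega^{2} - 12288\right)}{\left(\omega^{2} + 4096\right)^{3}}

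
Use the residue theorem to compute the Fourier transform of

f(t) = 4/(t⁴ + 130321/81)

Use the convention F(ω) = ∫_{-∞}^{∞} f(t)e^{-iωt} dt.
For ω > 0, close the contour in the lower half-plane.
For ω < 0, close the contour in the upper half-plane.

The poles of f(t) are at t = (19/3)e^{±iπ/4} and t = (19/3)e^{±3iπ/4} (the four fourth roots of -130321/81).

Let g(z) = f(z)e^{-iωz}; for large |z| the factor e^{-iωz} decays in the lower half-plane when ω > 0 and in the upper half-plane when ω < 0.

Case ω > 0 (lower half-plane, clockwise contour ⇒ F(ω) = -2πi·ΣRes):
  Res_{z = - \frac{19 \sqrt{2}}{6} - \frac{19 \sqrt{2} i}{6}} g(z) = \frac{27 \sqrt{2} i \left(1 - i\right) e^{\frac{19 \sqrt{2} \omega \left(-1 + i\right)}{6}}}{13718}
  Res_{z = \frac{19 \sqrt{2}}{6} - \frac{19 \sqrt{2} i}{6}} g(z) = \frac{27 \sqrt{2} i \left(1 + i\right) e^{- \frac{19 \sqrt{2} \omega \left(1 + i\right)}{6}}}{13718}
  F(ω) = -2πi·ΣRes = \frac{27 \sqrt{2} \pi \left(\left(1 - i\right) e^{\frac{19 \sqrt{2} i \omega}{3}} + 1 + i\right) e^{- \frac{19 \sqrt{2} \omega \left(1 + i\right)}{6}}}{6859} = \frac{108 \pi e^{- \frac{19 \sqrt{2} \omega}{6}} \sin{\left(\frac{19 \sqrt{2} \omega}{6} + \frac{\pi}{4} \right)}}{6859}

Case ω < 0 (upper half-plane, counterclockwise contour ⇒ F(ω) = +2πi·ΣRes):
  Res_{z = \frac{19 \sqrt{2}}{6} + \frac{19 \sqrt{2} i}{6}} g(z) = \frac{27 \sqrt{2} i \left(-1 + i\right) e^{\frac{19 \sqrt{2} \omega \left(1 - i\right)}{6}}}{13718}
  Res_{z = - \frac{19 \sqrt{2}}{6} + \frac{19 \sqrt{2} i}{6}} g(z) = \frac{27 \sqrt{2} \left(1 - i\right) e^{\frac{19 \sqrt{2} \omega \left(1 + i\right)}{6}}}{13718}
  F(ω) = 2πi·ΣRes = - \frac{27 \sqrt{2} i \pi \left(i \left(1 - i\right) e^{\frac{19 \sqrt{2} \omega \left(1 - i\right)}{6}} - \left(1 - i\right) e^{\frac{19 \sqrt{2} \omega \left(1 + i\right)}{6}}\right)}{6859} = \frac{108 \pi e^{\frac{19 \sqrt{2} \omega}{6}} \cos{\left(\frac{19 \sqrt{2} \omega}{6} + \frac{\pi}{4} \right)}}{6859}

Both cases combine into a single formula in |ω|:

F(ω) = \frac{108 \pi e^{- \frac{19 \sqrt{2} \left|{\omega}\right|}{6}} \sin{\left(\frac{19 \sqrt{2} \left|{\omega}\right|}{6} + \frac{\pi}{4} \right)}}{6859}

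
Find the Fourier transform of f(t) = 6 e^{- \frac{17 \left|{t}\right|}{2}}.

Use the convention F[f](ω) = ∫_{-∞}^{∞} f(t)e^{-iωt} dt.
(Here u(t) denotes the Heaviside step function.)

F(ω) = \frac{408}{4 \omega^{2} + 289}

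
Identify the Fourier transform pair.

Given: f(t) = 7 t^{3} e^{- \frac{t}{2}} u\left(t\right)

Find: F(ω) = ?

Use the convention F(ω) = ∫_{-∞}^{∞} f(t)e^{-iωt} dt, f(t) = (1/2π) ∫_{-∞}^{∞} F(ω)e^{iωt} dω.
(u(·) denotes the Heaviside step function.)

F(ω) = \frac{672}{\left(2 i \omega + 1\right)^{4}}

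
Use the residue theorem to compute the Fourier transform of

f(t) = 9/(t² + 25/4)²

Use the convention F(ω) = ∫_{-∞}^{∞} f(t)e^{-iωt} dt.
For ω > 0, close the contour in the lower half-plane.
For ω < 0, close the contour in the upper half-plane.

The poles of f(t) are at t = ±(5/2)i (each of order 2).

Let g(z) = f(z)e^{-iωz}; for large |z| the factor e^{-iωz} decays in the lower half-plane when ω > 0 and in the upper half-plane when ω < 0.

Case ω > 0 (lower half-plane, clockwise contour ⇒ F(ω) = -2πi·ΣRes):
  Res_{z = - \frac{5 i}{2}} g(z) = \frac{9 i \left(5 \omega + 2\right) e^{- \frac{5 \omega}{2}}}{125} (pole of order 2)
  F(ω) = -2πi·ΣRes = \frac{18 \pi \left(5 \omega + 2\right) e^{- \frac{5 \omega}{2}}}{125}

Case ω < 0 (upper half-plane, counterclockwise contour ⇒ F(ω) = +2πi·ΣRes):
  Res_{z = \frac{5 i}{2}} g(z) = \frac{9 i \left(5 \omega - 2\right) e^{\frac{5 \omega}{2}}}{125} (pole of order 2)
  F(ω) = 2πi·ΣRes = \frac{18 \pi \left(2 - 5 \omega\right) e^{\frac{5 \omega}{2}}}{125}

Both cases combine into a single formula in |ω|:

F(ω) = \frac{18 \pi \left(5 \left|{\omega}\right| + 2\right) e^{- \frac{5 \left|{\omega}\right|}{2}}}{125}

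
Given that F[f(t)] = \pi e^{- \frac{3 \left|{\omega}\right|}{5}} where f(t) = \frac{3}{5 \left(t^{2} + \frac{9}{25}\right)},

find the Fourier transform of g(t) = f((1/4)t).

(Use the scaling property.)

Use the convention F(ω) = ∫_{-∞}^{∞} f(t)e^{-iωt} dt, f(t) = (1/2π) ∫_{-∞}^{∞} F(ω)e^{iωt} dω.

F[g](ω) = 4 \pi e^{- \frac{12 \left|{\omega}\right|}{5}}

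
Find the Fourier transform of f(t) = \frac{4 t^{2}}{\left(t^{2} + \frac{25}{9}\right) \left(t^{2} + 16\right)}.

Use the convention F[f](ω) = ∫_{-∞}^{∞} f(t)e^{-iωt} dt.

F(ω) = \frac{144 \pi e^{- 4 \left|{\omega}\right|}}{119} - \frac{60 \pi e^{- \frac{5 \left|{\omega}\right|}{3}}}{119}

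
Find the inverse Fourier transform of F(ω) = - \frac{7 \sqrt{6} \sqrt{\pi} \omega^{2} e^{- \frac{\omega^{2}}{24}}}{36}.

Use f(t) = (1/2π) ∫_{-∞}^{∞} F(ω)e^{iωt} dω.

f(t) = 7 \left(24 t^{2} - 2\right) e^{- 6 t^{2}}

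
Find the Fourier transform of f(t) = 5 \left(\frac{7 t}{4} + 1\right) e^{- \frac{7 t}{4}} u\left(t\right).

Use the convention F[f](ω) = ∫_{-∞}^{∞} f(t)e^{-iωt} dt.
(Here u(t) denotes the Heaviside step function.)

F(ω) = \frac{40 \left(- 2 i \omega - 7\right)}{16 \omega^{2} - 56 i \omega - 49}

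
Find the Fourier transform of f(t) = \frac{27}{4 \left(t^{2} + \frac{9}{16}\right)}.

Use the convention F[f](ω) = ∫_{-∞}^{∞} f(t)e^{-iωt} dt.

F(ω) = 9 \pi e^{- \frac{3 \left|{\omega}\right|}{4}}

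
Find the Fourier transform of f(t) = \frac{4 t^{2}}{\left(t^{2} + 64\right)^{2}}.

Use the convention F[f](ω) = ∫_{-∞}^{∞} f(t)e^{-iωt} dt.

F(ω) = \frac{\pi \left(1 - 8 \left|{\omega}\right|\right) e^{- 8 \left|{\omega}\right|}}{4}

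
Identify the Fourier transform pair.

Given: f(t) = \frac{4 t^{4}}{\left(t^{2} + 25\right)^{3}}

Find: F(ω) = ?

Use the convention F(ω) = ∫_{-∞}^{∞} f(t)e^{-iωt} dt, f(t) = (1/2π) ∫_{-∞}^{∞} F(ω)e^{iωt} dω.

F(ω) = \frac{\pi \left(25 \omega^{2} - 25 \left|{\omega}\right| + 3\right) e^{- 5 \left|{\omega}\right|}}{10}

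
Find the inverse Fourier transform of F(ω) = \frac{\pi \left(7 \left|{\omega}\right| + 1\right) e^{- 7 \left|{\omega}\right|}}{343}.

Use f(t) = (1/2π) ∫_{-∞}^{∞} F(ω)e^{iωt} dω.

f(t) = \frac{2}{\left(t^{2} + 49\right)^{2}}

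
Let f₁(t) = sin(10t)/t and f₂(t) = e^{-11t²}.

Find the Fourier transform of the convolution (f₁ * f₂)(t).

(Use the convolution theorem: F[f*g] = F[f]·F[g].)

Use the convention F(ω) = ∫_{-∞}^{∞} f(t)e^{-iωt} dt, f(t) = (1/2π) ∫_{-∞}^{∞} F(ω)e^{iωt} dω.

F[f₁*f₂](ω) = \begin{cases} \frac{\sqrt{11} \pi^{\frac{3}{2}} e^{- \frac{\omega^{2}}{44}}}{11} & \text{for}\: \omega > -10 \wedge \omega < 10 \\0 & \text{otherwise} \end{cases}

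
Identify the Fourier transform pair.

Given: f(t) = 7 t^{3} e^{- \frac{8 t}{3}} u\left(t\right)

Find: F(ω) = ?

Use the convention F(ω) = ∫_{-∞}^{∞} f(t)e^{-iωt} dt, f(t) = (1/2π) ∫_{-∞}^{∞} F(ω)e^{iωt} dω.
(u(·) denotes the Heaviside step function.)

F(ω) = \frac{3402}{\left(3 i \omega + 8\right)^{4}}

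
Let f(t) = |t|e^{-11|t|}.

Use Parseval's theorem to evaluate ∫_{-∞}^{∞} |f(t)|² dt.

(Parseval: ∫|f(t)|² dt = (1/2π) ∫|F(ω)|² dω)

∫|f(t)|² dt = \frac{1}{2662}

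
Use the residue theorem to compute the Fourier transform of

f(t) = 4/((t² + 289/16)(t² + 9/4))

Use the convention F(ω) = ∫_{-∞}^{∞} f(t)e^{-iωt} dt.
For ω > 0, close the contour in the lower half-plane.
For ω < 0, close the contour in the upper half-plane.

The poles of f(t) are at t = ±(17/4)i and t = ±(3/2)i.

Let g(z) = f(z)e^{-iωz}; for large |z| the factor e^{-iωz} decays in the lower half-plane when ω > 0 and in the upper half-plane when ω < 0.

Case ω > 0 (lower half-plane, clockwise contour ⇒ F(ω) = -2πi·ΣRes):
  Res_{z = - \frac{17 i}{4}} g(z) = - \frac{128 i e^{- \frac{17 \omega}{4}}}{4301}
  Res_{z = - \frac{3 i}{2}} g(z) = \frac{64 i e^{- \frac{3 \omega}{2}}}{759}
  F(ω) = -2πi·ΣRes = \frac{128 \pi e^{- \frac{3 \omega}{2}}}{759} - \frac{256 \pi e^{- \frac{17 \omega}{4}}}{4301}

Case ω < 0 (upper half-plane, counterclockwise contour ⇒ F(ω) = +2πi·ΣRes):
  Res_{z = \frac{17 i}{4}} g(z) = \frac{128 i e^{\frac{17 \omega}{4}}}{4301}
  Res_{z = \frac{3 i}{2}} g(z) = - \frac{64 i e^{\frac{3 \omega}{2}}}{759}
  F(ω) = 2πi·ΣRes = \frac{128 \pi \left(- 6 e^{\frac{17 \omega}{4}} + 17 e^{\frac{3 \omega}{2}}\right)}{12903}

Both cases combine into a single formula in |ω|:

F(ω) = \frac{128 \pi e^{- \frac{3 \left|{\omega}\right|}{2}}}{759} - \frac{256 \pi e^{- \frac{17 \left|{\omega}\right|}{4}}}{4301}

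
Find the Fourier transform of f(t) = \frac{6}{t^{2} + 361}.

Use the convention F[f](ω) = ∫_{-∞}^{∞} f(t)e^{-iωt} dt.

F(ω) = \frac{6 \pi e^{- 19 \left|{\omega}\right|}}{19}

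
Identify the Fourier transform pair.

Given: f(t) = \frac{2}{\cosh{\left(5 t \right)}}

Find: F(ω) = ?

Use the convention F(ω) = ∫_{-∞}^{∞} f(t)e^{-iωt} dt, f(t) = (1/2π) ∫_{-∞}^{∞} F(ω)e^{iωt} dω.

F(ω) = \frac{2 \pi}{5 \cosh{\left(\frac{\pi \omega}{10} \right)}}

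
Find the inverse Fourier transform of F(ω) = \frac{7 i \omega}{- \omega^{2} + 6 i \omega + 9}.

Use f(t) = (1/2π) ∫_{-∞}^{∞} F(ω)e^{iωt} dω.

f(t) = 7 \left(1 - 3 t\right) e^{- 3 t} u\left(t\right)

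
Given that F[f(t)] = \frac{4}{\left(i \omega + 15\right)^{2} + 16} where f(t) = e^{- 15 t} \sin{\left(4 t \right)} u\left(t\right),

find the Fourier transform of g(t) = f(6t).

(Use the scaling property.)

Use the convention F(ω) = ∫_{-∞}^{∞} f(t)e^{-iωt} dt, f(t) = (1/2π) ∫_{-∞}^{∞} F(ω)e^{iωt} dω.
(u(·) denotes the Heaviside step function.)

F[g](ω) = \frac{24}{\left(i \omega + 90\right)^{2} + 576}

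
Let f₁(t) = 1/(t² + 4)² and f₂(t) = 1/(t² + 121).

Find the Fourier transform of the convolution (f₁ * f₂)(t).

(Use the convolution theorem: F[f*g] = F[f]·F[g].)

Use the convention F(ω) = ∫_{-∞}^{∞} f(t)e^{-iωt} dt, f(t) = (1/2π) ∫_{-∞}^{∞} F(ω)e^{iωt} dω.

F[f₁*f₂](ω) = \frac{\pi^{2} \left(2 \left|{\omega}\right| + 1\right) e^{- 13 \left|{\omega}\right|}}{176}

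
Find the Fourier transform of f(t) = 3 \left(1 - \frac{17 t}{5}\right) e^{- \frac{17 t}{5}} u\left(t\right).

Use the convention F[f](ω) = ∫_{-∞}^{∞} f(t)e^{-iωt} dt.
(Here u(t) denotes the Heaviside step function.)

F(ω) = \frac{75 i \omega}{- 25 \omega^{2} + 170 i \omega + 289}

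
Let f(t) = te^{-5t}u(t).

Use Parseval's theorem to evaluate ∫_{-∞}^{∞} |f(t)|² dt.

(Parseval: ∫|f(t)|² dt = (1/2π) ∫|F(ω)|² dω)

∫|f(t)|² dt = \frac{1}{500}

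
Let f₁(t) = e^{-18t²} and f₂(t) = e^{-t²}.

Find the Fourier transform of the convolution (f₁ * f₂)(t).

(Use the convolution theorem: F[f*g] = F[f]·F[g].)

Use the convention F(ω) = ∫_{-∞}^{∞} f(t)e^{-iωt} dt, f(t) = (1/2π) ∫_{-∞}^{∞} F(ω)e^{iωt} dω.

F[f₁*f₂](ω) = \frac{\sqrt{2} \pi e^{- \frac{19 \omega^{2}}{72}}}{6}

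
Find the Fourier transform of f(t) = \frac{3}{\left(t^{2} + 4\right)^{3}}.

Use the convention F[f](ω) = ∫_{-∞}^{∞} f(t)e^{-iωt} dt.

F(ω) = \frac{3 \pi \left(4 \omega^{2} + 6 \left|{\omega}\right| + 3\right) e^{- 2 \left|{\omega}\right|}}{256}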